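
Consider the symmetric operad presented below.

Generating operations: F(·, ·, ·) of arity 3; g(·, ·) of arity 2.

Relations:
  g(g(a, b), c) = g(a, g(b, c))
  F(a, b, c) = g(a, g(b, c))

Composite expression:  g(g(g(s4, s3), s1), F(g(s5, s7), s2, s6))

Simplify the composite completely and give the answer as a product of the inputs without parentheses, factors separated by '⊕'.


s4 ⊕ s3 ⊕ s1 ⊕ s5 ⊕ s7 ⊕ s2 ⊕ s6

Key point: g is associative — brackets drop, the s-order remains.
g(s4, s3) spells out as s4 ⊕ s3
g(g(s4, s3), s1) spells out as s4 ⊕ s3 ⊕ s1
g(s5, s7) spells out as s5 ⊕ s7
F(g(s5, s7), s2, s6) spells out as s5 ⊕ s7 ⊕ s2 ⊕ s6
g(g(g(s4, s3), s1), F(g(s5, s7), s2, s6)) spells out as s4 ⊕ s3 ⊕ s1 ⊕ s5 ⊕ s7 ⊕ s2 ⊕ s6


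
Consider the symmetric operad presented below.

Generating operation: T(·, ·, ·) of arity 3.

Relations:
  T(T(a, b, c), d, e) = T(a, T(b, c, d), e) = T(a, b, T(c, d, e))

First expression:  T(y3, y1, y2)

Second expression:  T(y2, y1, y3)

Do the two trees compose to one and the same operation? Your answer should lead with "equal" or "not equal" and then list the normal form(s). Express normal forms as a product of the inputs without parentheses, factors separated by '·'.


not equal: they reduce to y3 · y1 · y2 and y2 · y1 · y3

Reducing the first expression gives y3 · y1 · y2
Reducing the second expression gives y2 · y1 · y3
They disagree, so not equal.


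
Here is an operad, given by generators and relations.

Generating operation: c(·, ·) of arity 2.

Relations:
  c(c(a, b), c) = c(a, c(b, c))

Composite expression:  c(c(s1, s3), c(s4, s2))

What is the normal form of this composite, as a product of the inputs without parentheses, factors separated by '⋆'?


Every regrouping of c is equal, so read the s-inputs in written order.
c(s1, s3) linearizes to s1 ⋆ s3
c(s4, s2) linearizes to s4 ⋆ s2
c(c(s1, s3), c(s4, s2)) linearizes to s1 ⋆ s3 ⋆ s4 ⋆ s2

s1 ⋆ s3 ⋆ s4 ⋆ s2


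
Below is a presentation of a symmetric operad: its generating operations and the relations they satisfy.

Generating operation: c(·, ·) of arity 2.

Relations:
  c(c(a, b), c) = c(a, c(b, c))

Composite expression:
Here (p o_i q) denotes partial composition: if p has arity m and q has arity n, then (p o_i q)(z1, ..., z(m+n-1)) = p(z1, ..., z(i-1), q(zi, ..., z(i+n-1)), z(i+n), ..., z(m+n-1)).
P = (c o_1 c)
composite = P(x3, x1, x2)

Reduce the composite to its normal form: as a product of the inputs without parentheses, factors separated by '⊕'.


Associativity of c dissolves the nesting; only the x-input order survives.
c(x3, x1) spells out as x3 ⊕ x1
c(c(x3, x1), x2) spells out as x3 ⊕ x1 ⊕ x2

x3 ⊕ x1 ⊕ x2


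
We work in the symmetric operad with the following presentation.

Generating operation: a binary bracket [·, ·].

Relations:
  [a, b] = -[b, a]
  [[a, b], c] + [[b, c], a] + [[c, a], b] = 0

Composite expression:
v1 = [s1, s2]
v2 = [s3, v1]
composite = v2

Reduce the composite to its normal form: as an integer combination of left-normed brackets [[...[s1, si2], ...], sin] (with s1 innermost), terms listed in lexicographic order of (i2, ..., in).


-[[s1, s2], s3]

In the tensor algebra, words opening s1 carry the s1-anchored form.
Composite bracket: [s3, [s1, s2]]
Full expansion: 4 signed words from ab - ba (2^2 = 4).
Only words starting with s1 matter:
  sign of s1s2s3 is -1, so it contributes -[[s1, s2], s3]


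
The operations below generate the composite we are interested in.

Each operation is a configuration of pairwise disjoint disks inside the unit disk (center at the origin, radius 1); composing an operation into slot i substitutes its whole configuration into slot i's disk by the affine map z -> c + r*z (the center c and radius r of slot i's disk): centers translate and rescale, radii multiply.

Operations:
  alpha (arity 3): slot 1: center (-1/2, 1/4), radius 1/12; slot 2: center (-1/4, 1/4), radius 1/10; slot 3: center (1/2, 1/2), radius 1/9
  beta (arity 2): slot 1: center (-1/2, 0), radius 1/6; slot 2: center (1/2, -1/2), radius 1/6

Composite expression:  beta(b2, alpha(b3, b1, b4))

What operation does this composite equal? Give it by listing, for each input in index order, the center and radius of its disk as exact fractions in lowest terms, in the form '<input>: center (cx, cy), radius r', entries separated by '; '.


b1: center (11/24, -11/24), radius 1/60; b2: center (-1/2, 0), radius 1/6; b3: center (5/12, -11/24), radius 1/72; b4: center (7/12, -5/12), radius 1/54

Only the slot chain above each b matters under beta; compose those maps.
input b2: applying the 1 nested substitution gives center (-1/2, 0), radius 1/6
input b3: applying the 2 nested substitutions gives center (5/12, -11/24), radius 1/72
input b1: applying the 2 nested substitutions gives center (11/24, -11/24), radius 1/60
input b4: applying the 2 nested substitutions gives center (7/12, -5/12), radius 1/54


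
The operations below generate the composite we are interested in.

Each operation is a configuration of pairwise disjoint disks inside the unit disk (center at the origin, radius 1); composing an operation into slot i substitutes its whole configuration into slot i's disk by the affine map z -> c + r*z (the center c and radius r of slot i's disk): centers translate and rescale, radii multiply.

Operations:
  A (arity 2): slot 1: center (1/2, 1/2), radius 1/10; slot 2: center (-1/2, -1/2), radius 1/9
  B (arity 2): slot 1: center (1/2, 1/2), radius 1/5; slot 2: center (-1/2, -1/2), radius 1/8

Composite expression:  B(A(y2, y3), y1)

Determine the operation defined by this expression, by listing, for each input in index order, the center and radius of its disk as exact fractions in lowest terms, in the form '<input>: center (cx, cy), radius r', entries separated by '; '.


y1: center (-1/2, -1/2), radius 1/8; y2: center (3/5, 3/5), radius 1/50; y3: center (2/5, 2/5), radius 1/45

Only the slot chain above each y matters under B; compose those maps.
y2 passes through 2 substitutions, ending at center (3/5, 3/5), radius 1/50
y3 passes through 2 substitutions, ending at center (2/5, 2/5), radius 1/45
y1 passes through 1 substitution, ending at center (-1/2, -1/2), radius 1/8


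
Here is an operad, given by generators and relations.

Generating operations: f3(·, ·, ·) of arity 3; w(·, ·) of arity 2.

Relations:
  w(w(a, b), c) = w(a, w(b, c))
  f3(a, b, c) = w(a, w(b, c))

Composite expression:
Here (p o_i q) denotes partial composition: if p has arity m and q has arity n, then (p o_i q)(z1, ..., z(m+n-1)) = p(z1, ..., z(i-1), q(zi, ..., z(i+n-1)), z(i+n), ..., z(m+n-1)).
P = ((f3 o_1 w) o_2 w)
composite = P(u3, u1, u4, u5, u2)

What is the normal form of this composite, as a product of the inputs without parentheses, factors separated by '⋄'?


u3 ⋄ u1 ⋄ u4 ⋄ u5 ⋄ u2

Associativity of f3 dissolves the nesting; only the u-input order survives.
w(u1, u4) unparenthesizes to u1 ⋄ u4
w(u3, w(u1, u4)) unparenthesizes to u3 ⋄ u1 ⋄ u4
f3(w(u3, w(u1, u4)), u5, u2) unparenthesizes to u3 ⋄ u1 ⋄ u4 ⋄ u5 ⋄ u2


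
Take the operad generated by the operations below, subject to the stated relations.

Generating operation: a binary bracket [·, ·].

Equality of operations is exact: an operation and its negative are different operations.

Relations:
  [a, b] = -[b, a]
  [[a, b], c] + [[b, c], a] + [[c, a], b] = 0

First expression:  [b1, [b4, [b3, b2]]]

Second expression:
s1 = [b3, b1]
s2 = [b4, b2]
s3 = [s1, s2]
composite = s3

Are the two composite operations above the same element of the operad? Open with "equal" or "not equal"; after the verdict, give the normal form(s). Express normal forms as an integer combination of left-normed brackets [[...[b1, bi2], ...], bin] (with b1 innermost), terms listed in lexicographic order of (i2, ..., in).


The first expression reduces to [[[b1, b2], b3], b4] - [[[b1, b3], b2], b4] - [[[b1, b4], b2], b3] + [[[b1, b4], b3], b2]
The second expression reduces to [[[b1, b3], b2], b4] - [[[b1, b3], b4], b2]
Distinct normal forms: not equal.

not equal: they reduce to [[[b1, b2], b3], b4] - [[[b1, b3], b2], b4] - [[[b1, b4], b2], b3] + [[[b1, b4], b3], b2] and [[[b1, b3], b2], b4] - [[[b1, b3], b4], b2]


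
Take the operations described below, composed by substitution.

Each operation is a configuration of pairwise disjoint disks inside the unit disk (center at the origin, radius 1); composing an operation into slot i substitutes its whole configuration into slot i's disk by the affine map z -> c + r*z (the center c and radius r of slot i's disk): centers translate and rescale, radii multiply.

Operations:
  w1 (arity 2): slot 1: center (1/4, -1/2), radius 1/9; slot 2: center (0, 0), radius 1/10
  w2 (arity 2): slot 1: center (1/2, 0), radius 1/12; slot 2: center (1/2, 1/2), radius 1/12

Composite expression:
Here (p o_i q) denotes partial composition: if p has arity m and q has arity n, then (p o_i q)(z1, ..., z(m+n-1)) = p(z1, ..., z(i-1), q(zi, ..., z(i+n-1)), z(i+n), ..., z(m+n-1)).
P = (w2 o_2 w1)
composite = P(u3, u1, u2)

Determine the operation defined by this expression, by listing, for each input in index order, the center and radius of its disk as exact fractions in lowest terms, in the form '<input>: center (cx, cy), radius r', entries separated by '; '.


Follow each u-input down from w2: c' goes to c + r*c', radius to r*r'.
tracing u3 down its 1-map path: center (1/2, 0), radius 1/12
tracing u1 down its 2-map path: center (25/48, 11/24), radius 1/108
tracing u2 down its 2-map path: center (1/2, 1/2), radius 1/120

u1: center (25/48, 11/24), radius 1/108; u2: center (1/2, 1/2), radius 1/120; u3: center (1/2, 0), radius 1/12


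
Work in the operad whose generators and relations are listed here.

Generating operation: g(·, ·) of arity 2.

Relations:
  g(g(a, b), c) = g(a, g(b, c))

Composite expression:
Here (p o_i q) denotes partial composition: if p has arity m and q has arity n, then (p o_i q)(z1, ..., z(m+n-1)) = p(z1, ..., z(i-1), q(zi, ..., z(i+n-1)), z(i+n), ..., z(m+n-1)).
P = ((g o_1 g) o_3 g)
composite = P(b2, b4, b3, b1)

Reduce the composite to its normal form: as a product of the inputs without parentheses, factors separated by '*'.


b2 * b4 * b3 * b1

All parenthesizations of g agree; list the b-inputs left to right.
g(b2, b4) flattens to b2 * b4
g(b3, b1) flattens to b3 * b1
g(g(b2, b4), g(b3, b1)) flattens to b2 * b4 * b3 * b1


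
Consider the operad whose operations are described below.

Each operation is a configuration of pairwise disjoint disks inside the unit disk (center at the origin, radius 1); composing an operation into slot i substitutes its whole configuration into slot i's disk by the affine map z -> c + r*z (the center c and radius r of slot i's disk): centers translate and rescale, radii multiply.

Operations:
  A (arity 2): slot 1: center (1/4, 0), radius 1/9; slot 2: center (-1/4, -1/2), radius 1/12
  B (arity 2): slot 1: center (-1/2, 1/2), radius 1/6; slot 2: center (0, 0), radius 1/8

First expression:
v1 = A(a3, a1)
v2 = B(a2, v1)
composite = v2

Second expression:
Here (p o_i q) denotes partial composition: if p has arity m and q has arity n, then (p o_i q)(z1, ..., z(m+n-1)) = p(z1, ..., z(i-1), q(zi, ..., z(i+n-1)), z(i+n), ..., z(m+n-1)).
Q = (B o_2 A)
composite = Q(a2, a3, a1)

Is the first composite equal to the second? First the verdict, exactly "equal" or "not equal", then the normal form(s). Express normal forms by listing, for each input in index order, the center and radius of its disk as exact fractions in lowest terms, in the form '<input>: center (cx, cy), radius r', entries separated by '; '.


equal; both compose to a1: center (-1/32, -1/16), radius 1/96; a2: center (-1/2, 1/2), radius 1/6; a3: center (1/32, 0), radius 1/72


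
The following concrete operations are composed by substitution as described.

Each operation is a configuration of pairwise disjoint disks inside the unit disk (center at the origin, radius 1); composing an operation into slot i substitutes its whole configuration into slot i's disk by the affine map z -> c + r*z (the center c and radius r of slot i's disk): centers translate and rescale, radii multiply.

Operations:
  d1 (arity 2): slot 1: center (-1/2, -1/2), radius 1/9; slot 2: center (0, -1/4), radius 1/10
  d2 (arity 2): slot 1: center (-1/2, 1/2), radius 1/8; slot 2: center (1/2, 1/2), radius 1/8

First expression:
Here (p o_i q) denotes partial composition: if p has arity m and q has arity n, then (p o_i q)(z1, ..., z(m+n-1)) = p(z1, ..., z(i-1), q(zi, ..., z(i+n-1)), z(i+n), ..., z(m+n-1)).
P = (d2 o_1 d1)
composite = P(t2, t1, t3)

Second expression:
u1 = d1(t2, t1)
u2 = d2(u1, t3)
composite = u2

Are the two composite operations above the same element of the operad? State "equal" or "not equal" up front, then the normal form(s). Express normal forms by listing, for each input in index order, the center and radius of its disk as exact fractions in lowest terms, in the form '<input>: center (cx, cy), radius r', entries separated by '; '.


equal: each reduces to t1: center (-1/2, 15/32), radius 1/80; t2: center (-9/16, 7/16), radius 1/72; t3: center (1/2, 1/2), radius 1/8

The first composite normalizes to t1: center (-1/2, 15/32), radius 1/80; t2: center (-9/16, 7/16), radius 1/72; t3: center (1/2, 1/2), radius 1/8
The second composite normalizes to t1: center (-1/2, 15/32), radius 1/80; t2: center (-9/16, 7/16), radius 1/72; t3: center (1/2, 1/2), radius 1/8
Same normal form: equal.


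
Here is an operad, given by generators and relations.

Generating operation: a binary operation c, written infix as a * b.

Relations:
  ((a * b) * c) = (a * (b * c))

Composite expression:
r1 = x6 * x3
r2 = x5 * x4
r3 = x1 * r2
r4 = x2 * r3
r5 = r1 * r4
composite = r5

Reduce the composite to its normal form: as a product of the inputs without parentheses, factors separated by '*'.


x6 * x3 * x2 * x1 * x5 * x4

Under associativity of c, the answer is the x's in reading order.
(x6 * x3) linearizes to x6 * x3
(x5 * x4) linearizes to x5 * x4
(x1 * (x5 * x4)) linearizes to x1 * x5 * x4
(x2 * (x1 * (x5 * x4))) linearizes to x2 * x1 * x5 * x4
((x6 * x3) * (x2 * (x1 * (x5 * x4)))) linearizes to x6 * x3 * x2 * x1 * x5 * x4


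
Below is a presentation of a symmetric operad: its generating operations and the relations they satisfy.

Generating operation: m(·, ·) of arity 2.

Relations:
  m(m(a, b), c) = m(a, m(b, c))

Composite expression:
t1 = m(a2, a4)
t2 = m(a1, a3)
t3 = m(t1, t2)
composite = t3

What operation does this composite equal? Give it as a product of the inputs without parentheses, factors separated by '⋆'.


Every regrouping of m is equal, so read the a-inputs in written order.
m(a2, a4) linearizes to a2 ⋆ a4
m(a1, a3) linearizes to a1 ⋆ a3
m(m(a2, a4), m(a1, a3)) linearizes to a2 ⋆ a4 ⋆ a1 ⋆ a3

a2 ⋆ a4 ⋆ a1 ⋆ a3


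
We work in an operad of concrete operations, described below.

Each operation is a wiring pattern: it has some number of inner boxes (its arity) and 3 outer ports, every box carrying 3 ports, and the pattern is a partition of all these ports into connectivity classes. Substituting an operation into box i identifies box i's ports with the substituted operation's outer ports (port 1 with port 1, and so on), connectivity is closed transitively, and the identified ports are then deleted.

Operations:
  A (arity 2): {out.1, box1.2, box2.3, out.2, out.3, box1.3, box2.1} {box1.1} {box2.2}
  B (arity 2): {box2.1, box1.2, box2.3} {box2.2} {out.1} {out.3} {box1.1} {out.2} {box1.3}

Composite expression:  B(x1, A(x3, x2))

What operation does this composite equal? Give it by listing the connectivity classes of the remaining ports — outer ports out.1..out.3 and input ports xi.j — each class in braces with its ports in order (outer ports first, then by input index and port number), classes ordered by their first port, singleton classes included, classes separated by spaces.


{out.1} {out.2} {out.3} {x1.1} {x1.2, x2.1, x2.3, x3.2, x3.3} {x1.3} {x2.2} {x3.1}

Reachability decides: close wires over B-identified ports.
A over (x3, x2) gives {out.1, out.2, out.3, x2.1, x2.3, x3.2, x3.3} {x2.2} {x3.1}, out.j being that stage's outer ports
B over (x1, x3, x2) gives {out.1} {out.2} {out.3} {x1.1} {x1.2, x2.1, x2.3, x3.2, x3.3} {x1.3} {x2.2} {x3.1}, out.j being that stage's outer ports


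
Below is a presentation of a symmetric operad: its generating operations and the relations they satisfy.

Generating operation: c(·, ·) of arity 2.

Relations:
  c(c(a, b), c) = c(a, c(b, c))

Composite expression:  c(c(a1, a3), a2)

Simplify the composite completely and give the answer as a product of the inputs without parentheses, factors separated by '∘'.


a1 ∘ a3 ∘ a2


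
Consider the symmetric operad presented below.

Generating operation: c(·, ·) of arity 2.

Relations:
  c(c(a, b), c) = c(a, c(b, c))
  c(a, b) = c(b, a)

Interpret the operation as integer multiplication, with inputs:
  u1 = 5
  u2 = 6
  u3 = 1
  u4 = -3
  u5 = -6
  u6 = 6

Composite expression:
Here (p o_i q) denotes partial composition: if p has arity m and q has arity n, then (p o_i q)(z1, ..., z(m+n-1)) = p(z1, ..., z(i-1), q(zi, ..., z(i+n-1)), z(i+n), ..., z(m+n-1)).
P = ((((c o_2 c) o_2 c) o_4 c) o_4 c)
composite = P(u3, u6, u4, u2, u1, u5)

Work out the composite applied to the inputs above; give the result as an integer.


c(u6, u4) = -18
c(u2, u1) = 30
c(c(u2, u1), u5) = -180
c(c(u6, u4), c(c(u2, u1), u5)) = 3240
c(u3, c(c(u6, u4), c(c(u2, u1), u5))) = 3240

3240


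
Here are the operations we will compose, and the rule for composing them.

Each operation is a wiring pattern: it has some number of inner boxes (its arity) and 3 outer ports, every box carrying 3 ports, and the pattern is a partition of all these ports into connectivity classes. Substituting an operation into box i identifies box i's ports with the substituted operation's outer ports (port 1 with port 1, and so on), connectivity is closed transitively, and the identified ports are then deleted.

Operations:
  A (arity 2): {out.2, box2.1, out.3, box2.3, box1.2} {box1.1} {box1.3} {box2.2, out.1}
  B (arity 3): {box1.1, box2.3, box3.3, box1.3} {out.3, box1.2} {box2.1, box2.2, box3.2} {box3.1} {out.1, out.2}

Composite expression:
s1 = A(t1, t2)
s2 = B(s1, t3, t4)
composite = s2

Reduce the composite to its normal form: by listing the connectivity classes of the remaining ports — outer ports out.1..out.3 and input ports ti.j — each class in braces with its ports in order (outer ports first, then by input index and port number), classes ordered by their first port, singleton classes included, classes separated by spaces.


{out.1, out.2} {out.3, t1.2, t2.1, t2.2, t2.3, t3.3, t4.3} {t1.1} {t1.3} {t3.1, t3.2, t4.2} {t4.1}

Treat the ports identified at B as solder joints: merge, then drop.
through A, on inputs (t1, t2): {out.1, t2.2} {out.2, out.3, t1.2, t2.1, t2.3} {t1.1} {t1.3} (out.j = stage outer ports)
through B, on inputs (t1, t2, t3, t4): {out.1, out.2} {out.3, t1.2, t2.1, t2.2, t2.3, t3.3, t4.3} {t1.1} {t1.3} {t3.1, t3.2, t4.2} {t4.1} (out.j = stage outer ports)


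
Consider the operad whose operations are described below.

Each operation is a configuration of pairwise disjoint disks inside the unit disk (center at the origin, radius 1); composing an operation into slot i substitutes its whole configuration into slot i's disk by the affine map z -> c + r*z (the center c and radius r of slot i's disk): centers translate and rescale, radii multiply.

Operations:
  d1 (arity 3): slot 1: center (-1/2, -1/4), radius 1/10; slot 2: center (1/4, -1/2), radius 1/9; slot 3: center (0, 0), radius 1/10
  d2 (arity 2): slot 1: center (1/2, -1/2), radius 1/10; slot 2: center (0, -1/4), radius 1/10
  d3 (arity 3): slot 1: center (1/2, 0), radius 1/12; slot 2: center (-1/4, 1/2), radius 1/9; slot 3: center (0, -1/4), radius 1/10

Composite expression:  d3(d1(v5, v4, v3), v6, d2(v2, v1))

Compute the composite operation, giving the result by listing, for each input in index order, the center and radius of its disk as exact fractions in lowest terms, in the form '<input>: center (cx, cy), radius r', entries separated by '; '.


v1: center (0, -11/40), radius 1/100; v2: center (1/20, -3/10), radius 1/100; v3: center (1/2, 0), radius 1/120; v4: center (25/48, -1/24), radius 1/108; v5: center (11/24, -1/48), radius 1/120; v6: center (-1/4, 1/2), radius 1/9


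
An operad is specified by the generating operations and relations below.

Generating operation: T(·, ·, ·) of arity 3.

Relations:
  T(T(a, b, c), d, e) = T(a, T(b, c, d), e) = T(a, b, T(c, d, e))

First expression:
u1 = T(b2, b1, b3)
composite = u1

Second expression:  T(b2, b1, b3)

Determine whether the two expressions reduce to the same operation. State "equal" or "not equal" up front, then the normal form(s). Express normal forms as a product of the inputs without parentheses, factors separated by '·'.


equal; both compose to b2 · b1 · b3

Reducing the first expression gives b2 · b1 · b3
Reducing the second expression gives b2 · b1 · b3
The normal forms match — equal.


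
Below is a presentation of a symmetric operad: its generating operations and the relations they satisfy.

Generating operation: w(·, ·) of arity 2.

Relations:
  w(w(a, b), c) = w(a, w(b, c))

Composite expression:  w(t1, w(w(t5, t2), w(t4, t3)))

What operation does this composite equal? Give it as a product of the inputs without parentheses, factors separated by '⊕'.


t1 ⊕ t5 ⊕ t2 ⊕ t4 ⊕ t3

Every regrouping of w is equal, so read the t-inputs in written order.
w(t5, t2) spells out as t5 ⊕ t2
w(t4, t3) spells out as t4 ⊕ t3
w(w(t5, t2), w(t4, t3)) spells out as t5 ⊕ t2 ⊕ t4 ⊕ t3
w(t1, w(w(t5, t2), w(t4, t3))) spells out as t1 ⊕ t5 ⊕ t2 ⊕ t4 ⊕ t3


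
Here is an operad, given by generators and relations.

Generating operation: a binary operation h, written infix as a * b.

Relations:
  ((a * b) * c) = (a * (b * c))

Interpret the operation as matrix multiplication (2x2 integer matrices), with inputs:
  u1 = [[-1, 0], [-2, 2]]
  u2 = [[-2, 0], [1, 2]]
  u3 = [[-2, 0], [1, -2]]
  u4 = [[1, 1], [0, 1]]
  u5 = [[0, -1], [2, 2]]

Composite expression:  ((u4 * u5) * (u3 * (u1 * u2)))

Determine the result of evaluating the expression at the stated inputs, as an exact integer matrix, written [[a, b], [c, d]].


[[-18, -8], [-28, -16]]

(u4 * u5) = [[2, 1], [2, 2]]
(u1 * u2) = [[2, 0], [6, 4]]
(u3 * (u1 * u2)) = [[-4, 0], [-10, -8]]
((u4 * u5) * (u3 * (u1 * u2))) = [[-18, -8], [-28, -16]]


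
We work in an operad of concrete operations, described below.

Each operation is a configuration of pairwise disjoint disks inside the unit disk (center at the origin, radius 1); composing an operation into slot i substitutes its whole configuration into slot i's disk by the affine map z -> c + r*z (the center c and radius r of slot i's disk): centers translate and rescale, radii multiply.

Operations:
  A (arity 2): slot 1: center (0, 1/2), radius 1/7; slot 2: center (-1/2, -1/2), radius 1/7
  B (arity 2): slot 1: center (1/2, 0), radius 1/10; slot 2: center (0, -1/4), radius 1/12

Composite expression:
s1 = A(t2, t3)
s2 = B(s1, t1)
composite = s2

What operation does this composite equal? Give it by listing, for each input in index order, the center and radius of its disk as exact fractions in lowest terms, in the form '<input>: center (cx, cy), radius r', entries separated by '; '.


t1: center (0, -1/4), radius 1/12; t2: center (1/2, 1/20), radius 1/70; t3: center (9/20, -1/20), radius 1/70

Below B, radii multiply path by path; the t-disk centers shift.
t2 passes through 2 substitutions, ending at center (1/2, 1/20), radius 1/70
t3 passes through 2 substitutions, ending at center (9/20, -1/20), radius 1/70
t1 passes through 1 substitution, ending at center (0, -1/4), radius 1/12


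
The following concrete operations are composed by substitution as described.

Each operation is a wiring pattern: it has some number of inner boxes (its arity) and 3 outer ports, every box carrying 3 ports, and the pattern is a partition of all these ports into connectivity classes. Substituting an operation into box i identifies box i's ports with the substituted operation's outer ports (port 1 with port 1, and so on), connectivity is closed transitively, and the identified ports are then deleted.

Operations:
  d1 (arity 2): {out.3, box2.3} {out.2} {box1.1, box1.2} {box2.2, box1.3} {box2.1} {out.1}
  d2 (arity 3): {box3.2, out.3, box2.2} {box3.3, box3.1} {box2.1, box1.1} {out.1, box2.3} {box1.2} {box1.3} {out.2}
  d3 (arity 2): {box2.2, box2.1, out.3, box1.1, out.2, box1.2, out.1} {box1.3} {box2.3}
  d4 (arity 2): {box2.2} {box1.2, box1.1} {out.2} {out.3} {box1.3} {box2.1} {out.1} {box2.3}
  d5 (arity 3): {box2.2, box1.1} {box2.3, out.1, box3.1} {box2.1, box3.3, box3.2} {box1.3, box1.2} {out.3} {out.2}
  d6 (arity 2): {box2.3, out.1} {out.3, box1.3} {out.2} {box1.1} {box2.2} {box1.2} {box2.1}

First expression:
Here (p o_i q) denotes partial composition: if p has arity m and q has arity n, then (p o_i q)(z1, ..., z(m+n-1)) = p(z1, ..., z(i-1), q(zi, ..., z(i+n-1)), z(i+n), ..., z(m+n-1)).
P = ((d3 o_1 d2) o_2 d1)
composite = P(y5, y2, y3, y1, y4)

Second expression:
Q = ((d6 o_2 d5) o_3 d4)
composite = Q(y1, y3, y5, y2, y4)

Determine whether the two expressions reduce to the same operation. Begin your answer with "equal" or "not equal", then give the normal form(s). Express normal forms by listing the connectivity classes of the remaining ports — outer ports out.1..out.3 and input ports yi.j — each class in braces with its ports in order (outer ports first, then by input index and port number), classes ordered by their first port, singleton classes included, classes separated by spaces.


The first expression reduces to {out.1, out.2, out.3, y3.3, y4.1, y4.2} {y1.1, y1.3} {y1.2} {y2.1, y2.2} {y2.3, y3.2} {y3.1} {y4.3} {y5.1} {y5.2} {y5.3}
The second expression reduces to {out.1} {out.2} {out.3, y1.3} {y1.1} {y1.2} {y2.1} {y2.2} {y2.3} {y3.1} {y3.2, y3.3} {y4.1} {y4.2, y4.3} {y5.1, y5.2} {y5.3}
Different reductions; not equal.

not equal: they reduce to {out.1, out.2, out.3, y3.3, y4.1, y4.2} {y1.1, y1.3} {y1.2} {y2.1, y2.2} {y2.3, y3.2} {y3.1} {y4.3} {y5.1} {y5.2} {y5.3} and {out.1} {out.2} {out.3, y1.3} {y1.1} {y1.2} {y2.1} {y2.2} {y2.3} {y3.1} {y3.2, y3.3} {y4.1} {y4.2, y4.3} {y5.1, y5.2} {y5.3}


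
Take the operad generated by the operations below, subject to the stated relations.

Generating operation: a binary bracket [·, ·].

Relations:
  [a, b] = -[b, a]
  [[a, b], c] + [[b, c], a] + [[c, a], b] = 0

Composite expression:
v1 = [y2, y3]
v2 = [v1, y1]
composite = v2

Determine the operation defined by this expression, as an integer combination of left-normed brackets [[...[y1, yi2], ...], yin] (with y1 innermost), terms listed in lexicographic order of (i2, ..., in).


In the tensor algebra, words opening y1 carry the y1-anchored form.
Composite bracket: [[y2, y3], y1]
Full expansion: 4 signed words from ab - ba (2^2 = 4).
Only words starting with y1 matter:
  y1y2y3 appears with sign -1, giving the term -[[y1, y2], y3]
  y1y3y2 appears with sign +1, giving the term +[[y1, y3], y2]

-[[y1, y2], y3] + [[y1, y3], y2]


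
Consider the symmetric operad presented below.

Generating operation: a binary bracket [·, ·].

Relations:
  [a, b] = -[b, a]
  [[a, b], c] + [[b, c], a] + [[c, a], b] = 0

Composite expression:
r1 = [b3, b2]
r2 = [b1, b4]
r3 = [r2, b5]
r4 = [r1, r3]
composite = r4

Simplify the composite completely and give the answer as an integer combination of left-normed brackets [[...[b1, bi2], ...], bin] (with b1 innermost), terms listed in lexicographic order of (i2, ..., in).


[[[[b1, b4], b5], b2], b3] - [[[[b1, b4], b5], b3], b2]

Skip Jacobi rewriting: expand, keep b1-initial words, read off terms.
Composite bracket: [[b3, b2], [[b1, b4], b5]]
Expanding via [a, b] = ab - ba: 16 signed words (2^4 = 16).
Collect the words opening with b1:
  the word b1b4b5b2b3 carries sign +1 and contributes +[[[[b1, b4], b5], b2], b3]
  the word b1b4b5b3b2 carries sign -1 and contributes -[[[[b1, b4], b5], b3], b2]


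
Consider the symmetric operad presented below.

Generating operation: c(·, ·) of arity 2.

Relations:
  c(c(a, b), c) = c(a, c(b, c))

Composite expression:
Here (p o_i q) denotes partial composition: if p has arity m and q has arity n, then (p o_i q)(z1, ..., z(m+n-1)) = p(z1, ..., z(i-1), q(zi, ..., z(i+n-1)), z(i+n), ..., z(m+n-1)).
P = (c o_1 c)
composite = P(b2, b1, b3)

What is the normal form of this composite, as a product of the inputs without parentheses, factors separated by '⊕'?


b2 ⊕ b1 ⊕ b3


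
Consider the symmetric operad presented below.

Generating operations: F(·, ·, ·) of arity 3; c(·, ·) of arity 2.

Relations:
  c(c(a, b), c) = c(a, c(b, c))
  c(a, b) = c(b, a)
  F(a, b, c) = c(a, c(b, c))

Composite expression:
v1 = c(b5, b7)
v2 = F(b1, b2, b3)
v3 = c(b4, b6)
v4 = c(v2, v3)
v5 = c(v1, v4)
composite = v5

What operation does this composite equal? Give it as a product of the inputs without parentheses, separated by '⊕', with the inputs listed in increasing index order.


b1 ⊕ b2 ⊕ b3 ⊕ b4 ⊕ b5 ⊕ b6 ⊕ b7


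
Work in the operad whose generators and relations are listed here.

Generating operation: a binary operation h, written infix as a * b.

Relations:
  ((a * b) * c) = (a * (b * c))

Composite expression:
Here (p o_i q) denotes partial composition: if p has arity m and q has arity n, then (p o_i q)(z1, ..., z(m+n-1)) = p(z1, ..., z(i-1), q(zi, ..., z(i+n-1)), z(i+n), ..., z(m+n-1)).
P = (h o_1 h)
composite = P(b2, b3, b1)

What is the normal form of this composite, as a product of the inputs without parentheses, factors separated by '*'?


b2 * b3 * b1

Every regrouping of h is equal, so read the b-inputs in written order.
(b2 * b3) unparenthesizes to b2 * b3
((b2 * b3) * b1) unparenthesizes to b2 * b3 * b1


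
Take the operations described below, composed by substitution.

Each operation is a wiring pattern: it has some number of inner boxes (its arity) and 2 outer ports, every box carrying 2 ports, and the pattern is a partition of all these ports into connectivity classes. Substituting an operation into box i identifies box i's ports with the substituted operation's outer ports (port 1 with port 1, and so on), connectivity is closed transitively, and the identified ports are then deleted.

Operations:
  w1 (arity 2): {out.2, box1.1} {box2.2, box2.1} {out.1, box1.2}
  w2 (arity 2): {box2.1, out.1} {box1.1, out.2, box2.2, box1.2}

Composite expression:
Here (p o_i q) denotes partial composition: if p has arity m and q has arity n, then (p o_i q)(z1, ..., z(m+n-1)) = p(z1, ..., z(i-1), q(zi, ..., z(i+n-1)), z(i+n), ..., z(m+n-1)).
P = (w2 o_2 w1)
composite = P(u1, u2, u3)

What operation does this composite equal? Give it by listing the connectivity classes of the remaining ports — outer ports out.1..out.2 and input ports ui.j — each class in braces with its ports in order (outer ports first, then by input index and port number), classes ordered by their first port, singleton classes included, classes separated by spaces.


After gluing at w2, chains via deleted ports link the u-ports.
composing w1 on (u2, u3), with out.j its own outer ports: {out.1, u2.2} {out.2, u2.1} {u3.1, u3.2}
composing w2 on (u1, u2, u3), with out.j its own outer ports: {out.1, u2.2} {out.2, u1.1, u1.2, u2.1} {u3.1, u3.2}

{out.1, u2.2} {out.2, u1.1, u1.2, u2.1} {u3.1, u3.2}


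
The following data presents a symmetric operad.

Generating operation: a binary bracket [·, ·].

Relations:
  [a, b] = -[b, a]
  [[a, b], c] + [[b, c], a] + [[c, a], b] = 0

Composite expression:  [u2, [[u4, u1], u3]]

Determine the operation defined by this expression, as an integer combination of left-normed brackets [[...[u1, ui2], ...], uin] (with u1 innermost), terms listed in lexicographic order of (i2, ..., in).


[[[u1, u4], u3], u2]

Expand each bracket as ab - ba; the u1-initial words give the coefficients.
Composite bracket: [u2, [[u4, u1], u3]]
Under [a, b] = ab - ba we get 8 signed associative words (2^3 = 8).
Coefficients come from the u1-initial words:
  from u1u4u3u2, sign +1: term +[[[u1, u4], u3], u2]


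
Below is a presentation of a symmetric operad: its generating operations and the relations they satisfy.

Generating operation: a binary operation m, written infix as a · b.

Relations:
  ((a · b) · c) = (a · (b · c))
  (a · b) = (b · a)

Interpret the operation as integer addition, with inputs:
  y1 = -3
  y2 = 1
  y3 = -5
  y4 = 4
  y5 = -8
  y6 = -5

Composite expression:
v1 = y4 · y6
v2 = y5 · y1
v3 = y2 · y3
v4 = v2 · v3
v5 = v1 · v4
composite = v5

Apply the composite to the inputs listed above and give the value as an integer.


-16

(y4 · y6) = -1
(y5 · y1) = -11
(y2 · y3) = -4
((y5 · y1) · (y2 · y3)) = -15
((y4 · y6) · ((y5 · y1) · (y2 · y3))) = -16


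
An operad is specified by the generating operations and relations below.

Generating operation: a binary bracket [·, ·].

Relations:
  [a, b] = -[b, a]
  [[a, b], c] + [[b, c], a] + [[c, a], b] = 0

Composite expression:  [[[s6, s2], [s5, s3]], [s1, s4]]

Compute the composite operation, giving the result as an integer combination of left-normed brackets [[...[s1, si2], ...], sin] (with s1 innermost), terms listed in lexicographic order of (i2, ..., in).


-[[[[[s1, s4], s2], s6], s3], s5] + [[[[[s1, s4], s2], s6], s5], s3] + [[[[[s1, s4], s3], s5], s2], s6] - [[[[[s1, s4], s3], s5], s6], s2] - [[[[[s1, s4], s5], s3], s2], s6] + [[[[[s1, s4], s5], s3], s6], s2] + [[[[[s1, s4], s6], s2], s3], s5] - [[[[[s1, s4], s6], s2], s5], s3]

Expand each bracket as ab - ba; the s1-initial words give the coefficients.
Composite bracket: [[[s6, s2], [s5, s3]], [s1, s4]]
Expanding via [a, b] = ab - ba: 32 signed words (2^5 = 32).
Only words starting with s1 matter:
  word s1s4s2s6s3s5 has sign -1, contributing -[[[[[s1, s4], s2], s6], s3], s5]
  word s1s4s2s6s5s3 has sign +1, contributing +[[[[[s1, s4], s2], s6], s5], s3]
  word s1s4s3s5s2s6 has sign +1, contributing +[[[[[s1, s4], s3], s5], s2], s6]
  word s1s4s3s5s6s2 has sign -1, contributing -[[[[[s1, s4], s3], s5], s6], s2]
  word s1s4s5s3s2s6 has sign -1, contributing -[[[[[s1, s4], s5], s3], s2], s6]
  word s1s4s5s3s6s2 has sign +1, contributing +[[[[[s1, s4], s5], s3], s6], s2]
  word s1s4s6s2s3s5 has sign +1, contributing +[[[[[s1, s4], s6], s2], s3], s5]
  word s1s4s6s2s5s3 has sign -1, contributing -[[[[[s1, s4], s6], s2], s5], s3]


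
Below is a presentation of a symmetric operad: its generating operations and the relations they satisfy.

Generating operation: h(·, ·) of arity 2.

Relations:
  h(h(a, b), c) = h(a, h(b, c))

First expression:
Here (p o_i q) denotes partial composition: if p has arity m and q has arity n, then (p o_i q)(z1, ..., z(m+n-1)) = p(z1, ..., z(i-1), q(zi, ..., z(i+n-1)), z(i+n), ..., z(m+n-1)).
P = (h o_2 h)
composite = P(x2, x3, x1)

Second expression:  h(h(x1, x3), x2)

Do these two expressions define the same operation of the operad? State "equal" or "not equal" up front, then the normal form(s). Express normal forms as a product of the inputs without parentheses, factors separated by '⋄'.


The first expression reduces to x2 ⋄ x3 ⋄ x1
The second expression reduces to x1 ⋄ x3 ⋄ x2
They disagree, so not equal.

not equal — first x2 ⋄ x3 ⋄ x1, second x1 ⋄ x3 ⋄ x2


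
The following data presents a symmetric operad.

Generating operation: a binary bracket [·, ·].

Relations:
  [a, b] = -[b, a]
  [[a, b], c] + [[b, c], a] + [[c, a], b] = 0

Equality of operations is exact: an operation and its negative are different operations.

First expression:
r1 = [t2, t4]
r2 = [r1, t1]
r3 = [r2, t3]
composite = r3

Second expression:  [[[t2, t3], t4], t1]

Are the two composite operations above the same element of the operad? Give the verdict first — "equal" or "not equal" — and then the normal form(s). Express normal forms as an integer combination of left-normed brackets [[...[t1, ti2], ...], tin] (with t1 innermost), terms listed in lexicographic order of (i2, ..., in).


The first expression reduces to -[[[t1, t2], t4], t3] + [[[t1, t4], t2], t3]
The second expression reduces to -[[[t1, t2], t3], t4] + [[[t1, t3], t2], t4] + [[[t1, t4], t2], t3] - [[[t1, t4], t3], t2]
Different reductions; not equal.

not equal; the first gives -[[[t1, t2], t4], t3] + [[[t1, t4], t2], t3] and the second -[[[t1, t2], t3], t4] + [[[t1, t3], t2], t4] + [[[t1, t4], t2], t3] - [[[t1, t4], t3], t2]


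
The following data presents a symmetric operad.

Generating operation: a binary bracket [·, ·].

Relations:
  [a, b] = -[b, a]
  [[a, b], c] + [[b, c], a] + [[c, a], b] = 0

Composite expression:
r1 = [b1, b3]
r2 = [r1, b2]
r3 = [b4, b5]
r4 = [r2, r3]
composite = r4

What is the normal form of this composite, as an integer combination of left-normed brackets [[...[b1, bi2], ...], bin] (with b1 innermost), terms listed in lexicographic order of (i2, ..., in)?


A multilinear Lie element is pinned by b1-initial words (b1 innermost).
Composite bracket: [[[b1, b3], b2], [b4, b5]]
Each bracket splits as ab - ba, giving 16 signed words (2^4 = 16).
Coefficients come from the b1-initial words:
  word b1b3b2b4b5 has sign +1, contributing +[[[[b1, b3], b2], b4], b5]
  word b1b3b2b5b4 has sign -1, contributing -[[[[b1, b3], b2], b5], b4]

[[[[b1, b3], b2], b4], b5] - [[[[b1, b3], b2], b5], b4]


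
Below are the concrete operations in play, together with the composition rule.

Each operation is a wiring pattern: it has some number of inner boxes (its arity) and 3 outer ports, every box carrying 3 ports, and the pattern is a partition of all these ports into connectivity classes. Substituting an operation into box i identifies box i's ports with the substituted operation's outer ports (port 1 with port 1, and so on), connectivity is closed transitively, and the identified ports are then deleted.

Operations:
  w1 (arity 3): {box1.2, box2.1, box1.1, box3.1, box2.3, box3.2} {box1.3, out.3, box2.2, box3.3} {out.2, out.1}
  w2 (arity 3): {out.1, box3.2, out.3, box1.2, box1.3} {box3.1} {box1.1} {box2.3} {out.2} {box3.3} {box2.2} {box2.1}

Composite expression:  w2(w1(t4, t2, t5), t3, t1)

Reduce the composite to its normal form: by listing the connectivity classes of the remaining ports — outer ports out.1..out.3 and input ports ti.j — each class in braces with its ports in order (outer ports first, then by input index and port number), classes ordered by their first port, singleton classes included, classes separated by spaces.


{out.1, out.3, t1.2, t2.2, t4.3, t5.3} {out.2} {t1.1} {t1.3} {t2.1, t2.3, t4.1, t4.2, t5.1, t5.2} {t3.1} {t3.2} {t3.3}

Substituting into w2 glues patterns; closure does the rest.
composing w1 on (t4, t2, t5), with out.j its own outer ports: {out.1, out.2} {out.3, t2.2, t4.3, t5.3} {t2.1, t2.3, t4.1, t4.2, t5.1, t5.2}
composing w2 on (t4, t2, t5, t3, t1), with out.j its own outer ports: {out.1, out.3, t1.2, t2.2, t4.3, t5.3} {out.2} {t1.1} {t1.3} {t2.1, t2.3, t4.1, t4.2, t5.1, t5.2} {t3.1} {t3.2} {t3.3}


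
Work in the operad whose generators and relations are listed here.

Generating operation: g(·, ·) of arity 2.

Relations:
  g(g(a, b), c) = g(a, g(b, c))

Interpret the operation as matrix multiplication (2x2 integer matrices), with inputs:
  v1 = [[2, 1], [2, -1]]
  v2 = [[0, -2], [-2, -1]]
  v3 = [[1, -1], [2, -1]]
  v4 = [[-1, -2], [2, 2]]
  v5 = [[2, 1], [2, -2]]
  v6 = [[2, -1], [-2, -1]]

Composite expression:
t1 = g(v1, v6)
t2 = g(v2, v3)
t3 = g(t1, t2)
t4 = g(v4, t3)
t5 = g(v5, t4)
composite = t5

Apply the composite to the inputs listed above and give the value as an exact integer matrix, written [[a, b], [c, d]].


[[40, -18], [136, -42]]

g(v1, v6) = [[2, -3], [6, -1]]
g(v2, v3) = [[-4, 2], [-4, 3]]
g(g(v1, v6), g(v2, v3)) = [[4, -5], [-20, 9]]
g(v4, g(g(v1, v6), g(v2, v3))) = [[36, -13], [-32, 8]]
g(v5, g(v4, g(g(v1, v6), g(v2, v3)))) = [[40, -18], [136, -42]]


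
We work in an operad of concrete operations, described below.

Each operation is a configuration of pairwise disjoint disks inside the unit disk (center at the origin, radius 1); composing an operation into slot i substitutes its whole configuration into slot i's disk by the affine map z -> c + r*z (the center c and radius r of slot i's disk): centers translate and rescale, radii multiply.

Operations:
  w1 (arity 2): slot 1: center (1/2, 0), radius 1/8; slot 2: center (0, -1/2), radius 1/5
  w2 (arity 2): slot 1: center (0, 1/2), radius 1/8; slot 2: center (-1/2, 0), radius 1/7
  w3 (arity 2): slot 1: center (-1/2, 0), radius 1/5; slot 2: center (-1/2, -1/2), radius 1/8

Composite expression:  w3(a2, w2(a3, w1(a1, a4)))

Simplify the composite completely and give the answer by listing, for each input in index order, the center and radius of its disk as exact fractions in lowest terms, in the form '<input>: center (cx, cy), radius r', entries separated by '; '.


a1: center (-31/56, -1/2), radius 1/448; a2: center (-1/2, 0), radius 1/5; a3: center (-1/2, -7/16), radius 1/64; a4: center (-9/16, -57/112), radius 1/280

Each a-disk chains the slot maps above it in w3; radii multiply.
a2 passes through 1 substitution, ending at center (-1/2, 0), radius 1/5
a3 passes through 2 substitutions, ending at center (-1/2, -7/16), radius 1/64
a1 passes through 3 substitutions, ending at center (-31/56, -1/2), radius 1/448
a4 passes through 3 substitutions, ending at center (-9/16, -57/112), radius 1/280
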